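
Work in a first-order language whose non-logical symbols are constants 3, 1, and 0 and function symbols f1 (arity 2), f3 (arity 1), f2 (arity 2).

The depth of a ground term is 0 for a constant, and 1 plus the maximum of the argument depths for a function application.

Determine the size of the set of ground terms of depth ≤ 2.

Write N_k for the number of ground terms of depth ≤ k. A term of depth ≤ k is either a constant or a function symbol applied to arguments of depth ≤ k−1, so N_k = 3 + N_{k-1}^2 + N_{k-1} + N_{k-1}^2.
N_0 = 3
N_1 = 3 + 3^2 + 3 + 3^2 = 24
N_2 = 3 + 24^2 + 24 + 24^2 = 1179

1179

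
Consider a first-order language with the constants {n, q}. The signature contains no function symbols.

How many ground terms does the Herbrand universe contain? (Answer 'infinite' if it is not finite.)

There are no function symbols, so every ground term is one of the 2 constants.
The Herbrand universe is {n, q}, which is finite with 2 elements.

2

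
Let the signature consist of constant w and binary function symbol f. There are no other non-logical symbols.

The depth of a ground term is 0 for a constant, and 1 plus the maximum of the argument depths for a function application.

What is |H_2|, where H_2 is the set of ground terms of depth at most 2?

Count level by level. With function symbols f/2, the terms of depth ≤ k are the 1 constant together with each function applied to depth-≤(k−1) tuples, so N_k = 1 + N_{k-1}^2.
N_0 = 1
N_1 = 1 + 1^2 = 2
N_2 = 1 + 2^2 = 5

5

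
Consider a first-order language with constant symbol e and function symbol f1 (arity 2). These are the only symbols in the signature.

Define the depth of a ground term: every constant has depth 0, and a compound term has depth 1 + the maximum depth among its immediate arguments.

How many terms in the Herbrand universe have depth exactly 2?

Let N_k count ground terms of depth at most k. Each non-constant term of depth ≤ k is some function symbol applied to depth-≤(k−1) arguments, giving N_k = 1 + N_{k-1}^2.
N_0 = 1
N_1 = 1 + 1^2 = 2
N_2 = 1 + 2^2 = 5
Terms of depth exactly 2: N_2 − N_1 = 5 − 2 = 3.

3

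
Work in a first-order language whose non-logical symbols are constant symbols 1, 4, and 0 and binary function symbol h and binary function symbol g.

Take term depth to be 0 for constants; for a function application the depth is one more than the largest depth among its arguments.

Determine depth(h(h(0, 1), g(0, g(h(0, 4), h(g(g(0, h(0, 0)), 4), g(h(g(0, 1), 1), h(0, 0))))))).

7

depth(h(0, 1)) = 1 + max(0, 0) = 1
depth(h(0, 4)) = 1 + max(0, 0) = 1
depth(h(0, 0)) = 1 + max(0, 0) = 1
depth(g(0, h(0, 0))) = 1 + max(0, 1) = 2
depth(g(g(0, h(0, 0)), 4)) = 1 + max(2, 0) = 3
depth(g(0, 1)) = 1 + max(0, 0) = 1
depth(h(g(0, 1), 1)) = 1 + max(1, 0) = 2
depth(g(h(g(0, 1), 1), h(0, 0))) = 1 + max(2, 1) = 3
depth(h(g(g(0, h(0, 0)), 4), g(h(g(0, 1), 1), h(0, 0)))) = 1 + max(3, 3) = 4
depth(g(h(0, 4), h(g(g(0, h(0, 0)), 4), g(h(g(0, 1), 1), h(0, 0))))) = 1 + max(1, 4) = 5
depth(g(0, g(h(0, 4), h(g(g(0, h(0, 0)), 4), g(h(g(0, 1), 1), h(0, 0)))))) = 1 + max(0, 5) = 6
depth(h(h(0, 1), g(0, g(h(0, 4), h(g(g(0, h(0, 0)), 4), g(h(g(0, 1), 1), h(0, 0))))))) = 1 + max(1, 6) = 7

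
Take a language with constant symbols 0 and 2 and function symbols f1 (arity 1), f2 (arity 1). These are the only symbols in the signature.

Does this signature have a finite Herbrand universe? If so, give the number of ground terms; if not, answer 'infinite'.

infinite

The signature has at least one function symbol (f1, arity 1) and at least one constant (0).
Iterating f1 gives infinitely many distinct ground terms: 0, f1(0), f1(f1(0)), ...
So the Herbrand universe is infinite.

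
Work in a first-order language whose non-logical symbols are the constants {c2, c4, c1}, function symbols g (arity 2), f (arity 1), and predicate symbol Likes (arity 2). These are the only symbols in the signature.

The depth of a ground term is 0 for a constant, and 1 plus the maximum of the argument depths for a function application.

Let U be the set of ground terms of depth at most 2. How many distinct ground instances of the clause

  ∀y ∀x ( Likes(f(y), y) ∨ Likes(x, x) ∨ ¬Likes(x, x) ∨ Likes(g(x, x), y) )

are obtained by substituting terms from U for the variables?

59049

Ground terms of depth ≤ 2:
  Write N_k for the number of ground terms of depth ≤ k. A term of depth ≤ k is either a constant or a function symbol applied to arguments of depth ≤ k−1, so N_k = 3 + N_{k-1}^2 + N_{k-1}.
  N_0 = 3
  N_1 = 3 + 3^2 + 3 = 15
  N_2 = 3 + 15^2 + 15 = 243
So there are 243 ground terms available for substitution.
Each of y, x ranges independently over the available ground terms, and distinct assignments produce distinct instances.
Number of ground instances = 243^2 = 59049.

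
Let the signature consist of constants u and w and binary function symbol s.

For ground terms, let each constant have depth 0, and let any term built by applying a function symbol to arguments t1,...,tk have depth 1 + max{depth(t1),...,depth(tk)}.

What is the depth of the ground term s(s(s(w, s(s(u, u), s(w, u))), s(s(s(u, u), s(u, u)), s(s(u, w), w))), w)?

5

depth(s(u, u)) = 1 + max(0, 0) = 1
depth(s(w, u)) = 1 + max(0, 0) = 1
depth(s(s(u, u), s(w, u))) = 1 + max(1, 1) = 2
depth(s(w, s(s(u, u), s(w, u)))) = 1 + max(0, 2) = 3
depth(s(s(u, u), s(u, u))) = 1 + max(1, 1) = 2
depth(s(u, w)) = 1 + max(0, 0) = 1
depth(s(s(u, w), w)) = 1 + max(1, 0) = 2
depth(s(s(s(u, u), s(u, u)), s(s(u, w), w))) = 1 + max(2, 2) = 3
depth(s(s(w, s(s(u, u), s(w, u))), s(s(s(u, u), s(u, u)), s(s(u, w), w)))) = 1 + max(3, 3) = 4
depth(s(s(s(w, s(s(u, u), s(w, u))), s(s(s(u, u), s(u, u)), s(s(u, w), w))), w)) = 1 + max(4, 0) = 5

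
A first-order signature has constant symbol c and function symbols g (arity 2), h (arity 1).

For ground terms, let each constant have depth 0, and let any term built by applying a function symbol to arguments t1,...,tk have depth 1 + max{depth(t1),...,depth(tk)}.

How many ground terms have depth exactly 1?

If N_k denotes the number of depth-≤k ground terms, the 1 constant gives N_0 = 1, and each function symbol of arity r contributes N_{k-1}^r new terms at level k: N_k = 1 + N_{k-1}^2 + N_{k-1}.
N_0 = 1
N_1 = 1 + 1^2 + 1 = 3
Terms of depth exactly 1: N_1 − N_0 = 3 − 1 = 2.

2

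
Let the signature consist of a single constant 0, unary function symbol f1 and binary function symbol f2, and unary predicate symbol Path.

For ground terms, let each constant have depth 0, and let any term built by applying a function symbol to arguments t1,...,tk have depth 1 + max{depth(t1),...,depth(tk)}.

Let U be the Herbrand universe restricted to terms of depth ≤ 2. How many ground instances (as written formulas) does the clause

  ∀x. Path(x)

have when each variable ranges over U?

13

Ground terms of depth ≤ 2:
  Write N_k for the number of ground terms of depth ≤ k. A term of depth ≤ k is either a constant or a function symbol applied to arguments of depth ≤ k−1, so N_k = 1 + N_{k-1} + N_{k-1}^2.
  N_0 = 1
  N_1 = 1 + 1 + 1^2 = 3
  N_2 = 1 + 3 + 3^2 = 13
So there are 13 ground terms available for substitution.
There is 1 variable to instantiate (x),  occurring in at least one literal, so different choices give different ground instances.
Number of ground instances = 13.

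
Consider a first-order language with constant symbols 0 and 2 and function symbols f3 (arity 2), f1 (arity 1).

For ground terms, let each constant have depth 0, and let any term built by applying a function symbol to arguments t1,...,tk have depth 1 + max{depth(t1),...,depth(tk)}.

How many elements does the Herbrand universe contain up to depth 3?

Write N_k for the number of ground terms of depth ≤ k. A term of depth ≤ k is either a constant or a function symbol applied to arguments of depth ≤ k−1, so N_k = 2 + N_{k-1}^2 + N_{k-1}.
N_0 = 2
N_1 = 2 + 2^2 + 2 = 8
N_2 = 2 + 8^2 + 8 = 74
N_3 = 2 + 74^2 + 74 = 5552

5552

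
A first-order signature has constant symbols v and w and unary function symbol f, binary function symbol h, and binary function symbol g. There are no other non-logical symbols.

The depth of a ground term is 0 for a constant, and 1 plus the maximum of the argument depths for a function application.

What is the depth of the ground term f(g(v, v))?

depth(g(v, v)) = 1 + max(0, 0) = 1
depth(f(g(v, v))) = 1 + depth(g(v, v)) = 1 + 1 = 2

2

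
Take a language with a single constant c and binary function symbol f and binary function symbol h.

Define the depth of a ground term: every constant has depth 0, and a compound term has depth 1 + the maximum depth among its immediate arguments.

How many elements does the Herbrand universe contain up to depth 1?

Let N_k = |{terms of depth ≤ k}|. Then N_0 = 1 and N_k = 1 + N_{k-1}^2 + N_{k-1}^2 for k ≥ 1 (one summand per function symbol, arity giving the exponent).
N_0 = 1
N_1 = 1 + 1^2 + 1^2 = 3
Explicitly: c, f(c, c), h(c, c).

3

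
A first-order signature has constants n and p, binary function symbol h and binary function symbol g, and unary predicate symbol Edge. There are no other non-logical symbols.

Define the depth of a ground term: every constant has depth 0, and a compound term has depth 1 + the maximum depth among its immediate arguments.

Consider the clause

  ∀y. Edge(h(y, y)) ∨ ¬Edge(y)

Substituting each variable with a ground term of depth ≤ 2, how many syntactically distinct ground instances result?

202

Ground terms of depth ≤ 2:
  If N_k denotes the number of depth-≤k ground terms, the 2 constants give N_0 = 2, and each function symbol of arity r contributes N_{k-1}^r new terms at level k: N_k = 2 + N_{k-1}^2 + N_{k-1}^2.
  N_0 = 2
  N_1 = 2 + 2^2 + 2^2 = 10
  N_2 = 2 + 10^2 + 10^2 = 202
So there are 202 ground terms available for substitution.
There is 1 variable to instantiate (y),  occurring in at least one literal, so different choices give different ground instances.
Number of ground instances = 202.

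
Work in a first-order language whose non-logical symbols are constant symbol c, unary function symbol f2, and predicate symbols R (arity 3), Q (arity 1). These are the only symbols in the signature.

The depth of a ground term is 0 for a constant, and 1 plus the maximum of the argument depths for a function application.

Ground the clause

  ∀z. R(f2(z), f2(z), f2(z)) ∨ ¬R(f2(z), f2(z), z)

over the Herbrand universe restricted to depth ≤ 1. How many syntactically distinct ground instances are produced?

Ground terms of depth ≤ 1:
  Let N_k = |{terms of depth ≤ k}|. Then N_0 = 1 and N_k = 1 + N_{k-1} for k ≥ 1 (one summand per function symbol, arity giving the exponent).
  N_0 = 1
  N_1 = 1 + 1 = 2
  Explicitly: c, f2(c).
So there are 2 ground terms available for substitution.
There is 1 variable to instantiate (z),  occurring in at least one literal, so different choices give different ground instances.
Number of ground instances = 2.

2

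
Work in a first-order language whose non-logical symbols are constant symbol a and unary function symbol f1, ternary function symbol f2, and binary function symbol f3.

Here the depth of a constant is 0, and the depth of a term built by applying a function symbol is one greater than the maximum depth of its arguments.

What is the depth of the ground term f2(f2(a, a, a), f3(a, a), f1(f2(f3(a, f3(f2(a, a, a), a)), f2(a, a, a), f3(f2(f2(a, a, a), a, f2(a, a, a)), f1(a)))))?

6

depth(f2(a, a, a)) = 1 + max(0, 0, 0) = 1
depth(f3(a, a)) = 1 + max(0, 0) = 1
depth(f3(f2(a, a, a), a)) = 1 + max(1, 0) = 2
depth(f3(a, f3(f2(a, a, a), a))) = 1 + max(0, 2) = 3
depth(f2(f2(a, a, a), a, f2(a, a, a))) = 1 + max(1, 0, 1) = 2
depth(f1(a)) = 1 + depth(a) = 1 + 0 = 1
depth(f3(f2(f2(a, a, a), a, f2(a, a, a)), f1(a))) = 1 + max(2, 1) = 3
depth(f2(f3(a, f3(f2(a, a, a), a)), f2(a, a, a), f3(f2(f2(a, a, a), a, f2(a, a, a)), f1(a)))) = 1 + max(3, 1, 3) = 4
depth(f1(f2(f3(a, f3(f2(a, a, a), a)), f2(a, a, a), f3(f2(f2(a, a, a), a, f2(a, a, a)), f1(a))))) = 1 + depth(f2(f3(a, f3(f2(a, a, a), a)), f2(a, a, a), f3(f2(f2(a, a, a), a, f2(a, a, a)), f1(a)))) = 1 + 4 = 5
depth(f2(f2(a, a, a), f3(a, a), f1(f2(f3(a, f3(f2(a, a, a), a)), f2(a, a, a), f3(f2(f2(a, a, a), a, f2(a, a, a)), f1(a)))))) = 1 + max(1, 1, 5) = 6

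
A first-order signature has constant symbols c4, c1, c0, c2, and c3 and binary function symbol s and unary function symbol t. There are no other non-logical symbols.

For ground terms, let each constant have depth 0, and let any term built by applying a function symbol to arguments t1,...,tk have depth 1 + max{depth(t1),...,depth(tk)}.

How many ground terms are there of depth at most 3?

1601495

Let N_k = |{terms of depth ≤ k}|. Then N_0 = 5 and N_k = 5 + N_{k-1}^2 + N_{k-1} for k ≥ 1 (one summand per function symbol, arity giving the exponent).
N_0 = 5
N_1 = 5 + 5^2 + 5 = 35
N_2 = 5 + 35^2 + 35 = 1265
N_3 = 5 + 1265^2 + 1265 = 1601495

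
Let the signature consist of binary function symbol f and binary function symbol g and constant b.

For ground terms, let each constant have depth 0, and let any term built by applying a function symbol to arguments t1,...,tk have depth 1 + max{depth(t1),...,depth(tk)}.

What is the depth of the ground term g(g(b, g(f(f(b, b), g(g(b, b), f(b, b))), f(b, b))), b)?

depth(f(b, b)) = 1 + max(0, 0) = 1
depth(g(b, b)) = 1 + max(0, 0) = 1
depth(g(g(b, b), f(b, b))) = 1 + max(1, 1) = 2
depth(f(f(b, b), g(g(b, b), f(b, b)))) = 1 + max(1, 2) = 3
depth(g(f(f(b, b), g(g(b, b), f(b, b))), f(b, b))) = 1 + max(3, 1) = 4
depth(g(b, g(f(f(b, b), g(g(b, b), f(b, b))), f(b, b)))) = 1 + max(0, 4) = 5
depth(g(g(b, g(f(f(b, b), g(g(b, b), f(b, b))), f(b, b))), b)) = 1 + max(5, 0) = 6

6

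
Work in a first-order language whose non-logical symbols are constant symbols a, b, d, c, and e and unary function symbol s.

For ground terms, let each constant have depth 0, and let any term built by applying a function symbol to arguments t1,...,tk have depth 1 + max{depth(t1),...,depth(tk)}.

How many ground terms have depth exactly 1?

Write N_k for the number of ground terms of depth ≤ k. A term of depth ≤ k is either a constant or a function symbol applied to arguments of depth ≤ k−1, so N_k = 5 + N_{k-1}.
N_0 = 5
N_1 = 5 + 5 = 10
Terms of depth exactly 1: N_1 − N_0 = 10 − 5 = 5.

5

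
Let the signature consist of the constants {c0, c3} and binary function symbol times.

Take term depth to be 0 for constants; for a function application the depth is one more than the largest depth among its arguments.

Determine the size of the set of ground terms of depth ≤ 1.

6

Write N_k for the number of ground terms of depth ≤ k. A term of depth ≤ k is either a constant or a function symbol applied to arguments of depth ≤ k−1, so N_k = 2 + N_{k-1}^2.
N_0 = 2
N_1 = 2 + 2^2 = 6
Explicitly: c0, c3, times(c0, c0), times(c0, c3), times(c3, c0), times(c3, c3).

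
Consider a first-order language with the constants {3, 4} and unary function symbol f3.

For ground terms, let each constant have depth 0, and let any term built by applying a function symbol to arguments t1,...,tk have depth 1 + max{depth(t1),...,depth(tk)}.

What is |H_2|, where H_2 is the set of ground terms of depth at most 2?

Count level by level. With function symbols f3/1, the terms of depth ≤ k are the 2 constants together with each function applied to depth-≤(k−1) tuples, so N_k = 2 + N_{k-1}.
N_0 = 2
N_1 = 2 + 2 = 4
N_2 = 2 + 4 = 6

6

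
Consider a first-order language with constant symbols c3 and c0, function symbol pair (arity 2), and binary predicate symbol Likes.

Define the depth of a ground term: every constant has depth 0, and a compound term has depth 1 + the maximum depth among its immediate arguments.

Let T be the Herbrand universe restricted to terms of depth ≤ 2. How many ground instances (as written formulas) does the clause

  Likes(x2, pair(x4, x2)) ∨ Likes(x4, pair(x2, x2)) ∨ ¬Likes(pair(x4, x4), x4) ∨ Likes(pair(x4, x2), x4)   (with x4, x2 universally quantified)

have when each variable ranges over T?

1444

Ground terms of depth ≤ 2:
  If N_k denotes the number of depth-≤k ground terms, the 2 constants give N_0 = 2, and each function symbol of arity r contributes N_{k-1}^r new terms at level k: N_k = 2 + N_{k-1}^2.
  N_0 = 2
  N_1 = 2 + 2^2 = 6
  N_2 = 2 + 6^2 = 38
So there are 38 ground terms available for substitution.
There are 2 variables to instantiate (x4, x2), each occurring in at least one literal, so different choices give different ground instances.
Number of ground instances = 38^2 = 1444.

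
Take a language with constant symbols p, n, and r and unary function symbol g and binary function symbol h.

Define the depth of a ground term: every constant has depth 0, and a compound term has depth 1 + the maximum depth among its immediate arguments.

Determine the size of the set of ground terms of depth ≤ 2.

243

Let N_k count ground terms of depth at most k. Each non-constant term of depth ≤ k is some function symbol applied to depth-≤(k−1) arguments, giving N_k = 3 + N_{k-1} + N_{k-1}^2.
N_0 = 3
N_1 = 3 + 3 + 3^2 = 15
N_2 = 3 + 15 + 15^2 = 243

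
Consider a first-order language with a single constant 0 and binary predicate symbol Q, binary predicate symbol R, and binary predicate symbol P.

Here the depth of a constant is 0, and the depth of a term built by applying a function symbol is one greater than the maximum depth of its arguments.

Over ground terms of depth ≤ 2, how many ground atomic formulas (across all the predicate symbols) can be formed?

First count ground terms of depth ≤ 2.
With no function symbols every ground term is a constant, so there is exactly 1 ground term at every depth bound.
N_0 = 1
N_1 = 1
N_2 = 1
So |H| = 1.
For each predicate symbol, the number of ground atoms is |H| raised to its arity; summing:
  Q: 1^2 = 1;  R: 1^2 = 1;  P: 1^2 = 1
Total ground atoms: 1 + 1 + 1 = 3.

3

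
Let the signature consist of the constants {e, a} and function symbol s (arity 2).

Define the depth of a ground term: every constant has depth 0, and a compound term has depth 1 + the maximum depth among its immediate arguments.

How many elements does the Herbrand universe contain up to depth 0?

2

Let N_k count ground terms of depth at most k. Each non-constant term of depth ≤ k is some function symbol applied to depth-≤(k−1) arguments, giving N_k = 2 + N_{k-1}^2.
N_0 = 2
Explicitly: e, a.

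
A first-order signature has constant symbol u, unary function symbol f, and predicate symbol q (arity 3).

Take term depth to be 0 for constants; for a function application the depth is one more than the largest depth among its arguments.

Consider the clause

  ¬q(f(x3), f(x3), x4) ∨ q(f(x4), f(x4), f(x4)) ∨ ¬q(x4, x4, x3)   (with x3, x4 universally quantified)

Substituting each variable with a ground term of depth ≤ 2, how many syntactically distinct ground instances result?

9

Ground terms of depth ≤ 2:
  Let N_k count ground terms of depth at most k. Each non-constant term of depth ≤ k is some function symbol applied to depth-≤(k−1) arguments, giving N_k = 1 + N_{k-1}.
  N_0 = 1
  N_1 = 1 + 1 = 2
  N_2 = 1 + 2 = 3
So there are 3 ground terms available for substitution.
Each of x3, x4 ranges independently over the available ground terms, and distinct assignments produce distinct instances.
Number of ground instances = 3^2 = 9.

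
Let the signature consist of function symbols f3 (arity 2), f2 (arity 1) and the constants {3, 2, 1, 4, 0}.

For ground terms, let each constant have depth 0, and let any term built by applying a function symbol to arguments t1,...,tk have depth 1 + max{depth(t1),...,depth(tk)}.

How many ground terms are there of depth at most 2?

Write N_k for the number of ground terms of depth ≤ k. A term of depth ≤ k is either a constant or a function symbol applied to arguments of depth ≤ k−1, so N_k = 5 + N_{k-1}^2 + N_{k-1}.
N_0 = 5
N_1 = 5 + 5^2 + 5 = 35
N_2 = 5 + 35^2 + 35 = 1265

1265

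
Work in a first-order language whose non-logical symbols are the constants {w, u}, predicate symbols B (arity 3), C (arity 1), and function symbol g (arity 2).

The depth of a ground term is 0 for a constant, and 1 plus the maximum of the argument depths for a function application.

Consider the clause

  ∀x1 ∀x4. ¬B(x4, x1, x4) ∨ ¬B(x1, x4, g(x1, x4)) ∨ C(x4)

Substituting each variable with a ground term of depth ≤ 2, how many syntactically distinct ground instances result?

1444

Ground terms of depth ≤ 2:
  Let N_k count ground terms of depth at most k. Each non-constant term of depth ≤ k is some function symbol applied to depth-≤(k−1) arguments, giving N_k = 2 + N_{k-1}^2.
  N_0 = 2
  N_1 = 2 + 2^2 = 6
  N_2 = 2 + 6^2 = 38
So there are 38 ground terms available for substitution.
The body mentions every one of the 2 quantified variables; since ground terms form a free algebra, no two substitutions collapse to the same formula.
Number of ground instances = 38^2 = 1444.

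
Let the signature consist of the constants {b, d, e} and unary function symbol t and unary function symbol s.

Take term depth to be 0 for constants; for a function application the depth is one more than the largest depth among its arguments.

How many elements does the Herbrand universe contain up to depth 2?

Let N_k = |{terms of depth ≤ k}|. Then N_0 = 3 and N_k = 3 + N_{k-1} + N_{k-1} for k ≥ 1 (one summand per function symbol, arity giving the exponent).
N_0 = 3
N_1 = 3 + 3 + 3 = 9
N_2 = 3 + 9 + 9 = 21

21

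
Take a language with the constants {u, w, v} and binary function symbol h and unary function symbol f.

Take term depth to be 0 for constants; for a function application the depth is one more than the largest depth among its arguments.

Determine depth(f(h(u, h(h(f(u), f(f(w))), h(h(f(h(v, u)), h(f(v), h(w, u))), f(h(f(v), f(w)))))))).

depth(f(u)) = 1 + depth(u) = 1 + 0 = 1
depth(f(w)) = 1 + depth(w) = 1 + 0 = 1
depth(f(f(w))) = 1 + depth(f(w)) = 1 + 1 = 2
depth(h(f(u), f(f(w)))) = 1 + max(1, 2) = 3
depth(h(v, u)) = 1 + max(0, 0) = 1
depth(f(h(v, u))) = 1 + depth(h(v, u)) = 1 + 1 = 2
depth(f(v)) = 1 + depth(v) = 1 + 0 = 1
depth(h(w, u)) = 1 + max(0, 0) = 1
depth(h(f(v), h(w, u))) = 1 + max(1, 1) = 2
depth(h(f(h(v, u)), h(f(v), h(w, u)))) = 1 + max(2, 2) = 3
depth(h(f(v), f(w))) = 1 + max(1, 1) = 2
depth(f(h(f(v), f(w)))) = 1 + depth(h(f(v), f(w))) = 1 + 2 = 3
depth(h(h(f(h(v, u)), h(f(v), h(w, u))), f(h(f(v), f(w))))) = 1 + max(3, 3) = 4
depth(h(h(f(u), f(f(w))), h(h(f(h(v, u)), h(f(v), h(w, u))), f(h(f(v), f(w)))))) = 1 + max(3, 4) = 5
depth(h(u, h(h(f(u), f(f(w))), h(h(f(h(v, u)), h(f(v), h(w, u))), f(h(f(v), f(w))))))) = 1 + max(0, 5) = 6
depth(f(h(u, h(h(f(u), f(f(w))), h(h(f(h(v, u)), h(f(v), h(w, u))), f(h(f(v), f(w)))))))) = 1 + depth(h(u, h(h(f(u), f(f(w))), h(h(f(h(v, u)), h(f(v), h(w, u))), f(h(f(v), f(w))))))) = 1 + 6 = 7

7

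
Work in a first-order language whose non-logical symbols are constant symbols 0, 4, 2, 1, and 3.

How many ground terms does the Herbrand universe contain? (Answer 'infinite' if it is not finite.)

There are no function symbols, so every ground term is one of the 5 constants.
The Herbrand universe is {0, 4, 2, 1, 3}, which is finite with 5 elements.

5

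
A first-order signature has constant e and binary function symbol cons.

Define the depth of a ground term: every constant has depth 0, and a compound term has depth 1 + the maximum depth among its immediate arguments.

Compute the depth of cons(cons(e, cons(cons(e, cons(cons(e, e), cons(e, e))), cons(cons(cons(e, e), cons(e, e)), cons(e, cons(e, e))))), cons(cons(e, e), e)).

6

depth(cons(e, e)) = 1 + max(0, 0) = 1
depth(cons(cons(e, e), cons(e, e))) = 1 + max(1, 1) = 2
depth(cons(e, cons(cons(e, e), cons(e, e)))) = 1 + max(0, 2) = 3
depth(cons(e, cons(e, e))) = 1 + max(0, 1) = 2
depth(cons(cons(cons(e, e), cons(e, e)), cons(e, cons(e, e)))) = 1 + max(2, 2) = 3
depth(cons(cons(e, cons(cons(e, e), cons(e, e))), cons(cons(cons(e, e), cons(e, e)), cons(e, cons(e, e))))) = 1 + max(3, 3) = 4
depth(cons(e, cons(cons(e, cons(cons(e, e), cons(e, e))), cons(cons(cons(e, e), cons(e, e)), cons(e, cons(e, e)))))) = 1 + max(0, 4) = 5
depth(cons(cons(e, e), e)) = 1 + max(1, 0) = 2
depth(cons(cons(e, cons(cons(e, cons(cons(e, e), cons(e, e))), cons(cons(cons(e, e), cons(e, e)), cons(e, cons(e, e))))), cons(cons(e, e), e))) = 1 + max(5, 2) = 6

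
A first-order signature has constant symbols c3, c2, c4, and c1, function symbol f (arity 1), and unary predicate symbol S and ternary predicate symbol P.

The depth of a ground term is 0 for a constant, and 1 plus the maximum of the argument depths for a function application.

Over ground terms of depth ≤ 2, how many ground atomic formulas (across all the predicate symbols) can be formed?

First count ground terms of depth ≤ 2.
Count level by level. With function symbols f/1, the terms of depth ≤ k are the 4 constants together with each function applied to depth-≤(k−1) tuples, so N_k = 4 + N_{k-1}.
N_0 = 4
N_1 = 4 + 4 = 8
N_2 = 4 + 8 = 12
Explicitly: c3, c2, c4, c1, f(c3), f(c2), f(c4), f(c1), f(f(c3)), f(f(c2)), f(f(c4)), f(f(c1)).
So |H| = 12.
Each predicate of arity r yields |H|^r ground atoms (one per choice of an r-tuple from H):
  S: 12;  P: 12^3 = 1728
Total ground atoms: 12 + 1728 = 1740.

1740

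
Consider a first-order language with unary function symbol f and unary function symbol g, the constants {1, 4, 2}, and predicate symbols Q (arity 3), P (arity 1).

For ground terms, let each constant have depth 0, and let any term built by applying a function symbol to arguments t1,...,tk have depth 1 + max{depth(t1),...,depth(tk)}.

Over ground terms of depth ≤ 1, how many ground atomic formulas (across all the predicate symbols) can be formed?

First count ground terms of depth ≤ 1.
Write N_k for the number of ground terms of depth ≤ k. A term of depth ≤ k is either a constant or a function symbol applied to arguments of depth ≤ k−1, so N_k = 3 + N_{k-1} + N_{k-1}.
N_0 = 3
N_1 = 3 + 3 + 3 = 9
Explicitly: 1, 4, 2, f(1), f(4), f(2), g(1), g(4), g(2).
So |H| = 9.
Ground atoms are formed by filling each argument slot of a predicate with a term from H, so an r-ary predicate gives |H|^r atoms:
  Q: 9^3 = 729;  P: 9
Total ground atoms: 729 + 9 = 738.

738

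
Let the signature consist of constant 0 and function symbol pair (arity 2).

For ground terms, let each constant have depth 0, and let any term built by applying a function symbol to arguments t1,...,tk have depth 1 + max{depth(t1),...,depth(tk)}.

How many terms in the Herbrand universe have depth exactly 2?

If N_k denotes the number of depth-≤k ground terms, the 1 constant gives N_0 = 1, and each function symbol of arity r contributes N_{k-1}^r new terms at level k: N_k = 1 + N_{k-1}^2.
N_0 = 1
N_1 = 1 + 1^2 = 2
N_2 = 1 + 2^2 = 5
Terms of depth exactly 2: N_2 − N_1 = 5 − 2 = 3.

3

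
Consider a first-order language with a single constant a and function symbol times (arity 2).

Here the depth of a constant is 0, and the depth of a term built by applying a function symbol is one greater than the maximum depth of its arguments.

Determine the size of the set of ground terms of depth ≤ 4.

677

Write N_k for the number of ground terms of depth ≤ k. A term of depth ≤ k is either a constant or a function symbol applied to arguments of depth ≤ k−1, so N_k = 1 + N_{k-1}^2.
N_0 = 1
N_1 = 1 + 1^2 = 2
N_2 = 1 + 2^2 = 5
N_3 = 1 + 5^2 = 26
N_4 = 1 + 26^2 = 677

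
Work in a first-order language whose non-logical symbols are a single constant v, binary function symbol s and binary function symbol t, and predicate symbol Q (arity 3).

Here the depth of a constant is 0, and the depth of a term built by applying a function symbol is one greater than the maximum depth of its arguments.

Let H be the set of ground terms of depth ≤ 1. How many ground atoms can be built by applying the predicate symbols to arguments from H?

27

First count ground terms of depth ≤ 1.
Count level by level. With function symbols s/2, t/2, the terms of depth ≤ k are the 1 constant together with each function applied to depth-≤(k−1) tuples, so N_k = 1 + N_{k-1}^2 + N_{k-1}^2.
N_0 = 1
N_1 = 1 + 1^2 + 1^2 = 3
Explicitly: v, s(v, v), t(v, v).
So |H| = 3.
For each predicate symbol, the number of ground atoms is |H| raised to its arity; summing:
  Q: 3^3 = 27
Total ground atoms: 27.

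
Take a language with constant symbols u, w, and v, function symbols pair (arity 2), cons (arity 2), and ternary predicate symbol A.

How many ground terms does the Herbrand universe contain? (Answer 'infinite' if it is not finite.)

The signature has at least one function symbol (pair, arity 2) and at least one constant (u).
Iterating pair gives infinitely many distinct ground terms: u, pair(u, u), pair(pair(u, u), pair(u, u)), ...
So the Herbrand universe is infinite.

infinite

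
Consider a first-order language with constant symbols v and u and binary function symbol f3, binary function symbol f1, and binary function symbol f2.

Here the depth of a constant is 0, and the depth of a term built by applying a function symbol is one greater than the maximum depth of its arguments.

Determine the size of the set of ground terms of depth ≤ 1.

Count level by level. With function symbols f3/2, f1/2, f2/2, the terms of depth ≤ k are the 2 constants together with each function applied to depth-≤(k−1) tuples, so N_k = 2 + N_{k-1}^2 + N_{k-1}^2 + N_{k-1}^2.
N_0 = 2
N_1 = 2 + 2^2 + 2^2 + 2^2 = 14

14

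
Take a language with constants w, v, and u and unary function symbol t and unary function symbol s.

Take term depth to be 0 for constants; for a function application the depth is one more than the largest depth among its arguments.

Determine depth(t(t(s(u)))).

depth(s(u)) = 1 + depth(u) = 1 + 0 = 1
depth(t(s(u))) = 1 + depth(s(u)) = 1 + 1 = 2
depth(t(t(s(u)))) = 1 + depth(t(s(u))) = 1 + 2 = 3

3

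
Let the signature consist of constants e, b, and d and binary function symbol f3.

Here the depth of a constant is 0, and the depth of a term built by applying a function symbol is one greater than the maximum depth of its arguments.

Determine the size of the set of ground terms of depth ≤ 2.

147

Let N_k = |{terms of depth ≤ k}|. Then N_0 = 3 and N_k = 3 + N_{k-1}^2 for k ≥ 1 (one summand per function symbol, arity giving the exponent).
N_0 = 3
N_1 = 3 + 3^2 = 12
N_2 = 3 + 12^2 = 147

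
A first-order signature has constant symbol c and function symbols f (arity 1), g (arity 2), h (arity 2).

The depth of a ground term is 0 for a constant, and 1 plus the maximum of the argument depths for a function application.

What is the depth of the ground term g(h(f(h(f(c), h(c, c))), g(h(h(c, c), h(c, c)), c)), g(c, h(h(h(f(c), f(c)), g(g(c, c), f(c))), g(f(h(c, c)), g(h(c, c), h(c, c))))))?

6

depth(f(c)) = 1 + depth(c) = 1 + 0 = 1
depth(h(c, c)) = 1 + max(0, 0) = 1
depth(h(f(c), h(c, c))) = 1 + max(1, 1) = 2
depth(f(h(f(c), h(c, c)))) = 1 + depth(h(f(c), h(c, c))) = 1 + 2 = 3
depth(h(h(c, c), h(c, c))) = 1 + max(1, 1) = 2
depth(g(h(h(c, c), h(c, c)), c)) = 1 + max(2, 0) = 3
depth(h(f(h(f(c), h(c, c))), g(h(h(c, c), h(c, c)), c))) = 1 + max(3, 3) = 4
depth(h(f(c), f(c))) = 1 + max(1, 1) = 2
depth(g(c, c)) = 1 + max(0, 0) = 1
depth(g(g(c, c), f(c))) = 1 + max(1, 1) = 2
depth(h(h(f(c), f(c)), g(g(c, c), f(c)))) = 1 + max(2, 2) = 3
depth(f(h(c, c))) = 1 + depth(h(c, c)) = 1 + 1 = 2
depth(g(h(c, c), h(c, c))) = 1 + max(1, 1) = 2
depth(g(f(h(c, c)), g(h(c, c), h(c, c)))) = 1 + max(2, 2) = 3
depth(h(h(h(f(c), f(c)), g(g(c, c), f(c))), g(f(h(c, c)), g(h(c, c), h(c, c))))) = 1 + max(3, 3) = 4
depth(g(c, h(h(h(f(c), f(c)), g(g(c, c), f(c))), g(f(h(c, c)), g(h(c, c), h(c, c)))))) = 1 + max(0, 4) = 5
depth(g(h(f(h(f(c), h(c, c))), g(h(h(c, c), h(c, c)), c)), g(c, h(h(h(f(c), f(c)), g(g(c, c), f(c))), g(f(h(c, c)), g(h(c, c), h(c, c))))))) = 1 + max(4, 5) = 6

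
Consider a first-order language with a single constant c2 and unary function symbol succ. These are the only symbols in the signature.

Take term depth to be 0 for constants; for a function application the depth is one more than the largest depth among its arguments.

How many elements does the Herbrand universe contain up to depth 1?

2

Write N_k for the number of ground terms of depth ≤ k. A term of depth ≤ k is either a constant or a function symbol applied to arguments of depth ≤ k−1, so N_k = 1 + N_{k-1}.
N_0 = 1
N_1 = 1 + 1 = 2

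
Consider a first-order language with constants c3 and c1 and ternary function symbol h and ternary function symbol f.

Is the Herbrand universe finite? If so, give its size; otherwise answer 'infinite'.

The signature has at least one function symbol (h, arity 3) and at least one constant (c3).
Iterating h gives infinitely many distinct ground terms: c3, h(c3, c3, c3), h(h(c3, c3, c3), h(c3, c3, c3), h(c3, c3, c3)), ...
So the Herbrand universe is infinite.

infinite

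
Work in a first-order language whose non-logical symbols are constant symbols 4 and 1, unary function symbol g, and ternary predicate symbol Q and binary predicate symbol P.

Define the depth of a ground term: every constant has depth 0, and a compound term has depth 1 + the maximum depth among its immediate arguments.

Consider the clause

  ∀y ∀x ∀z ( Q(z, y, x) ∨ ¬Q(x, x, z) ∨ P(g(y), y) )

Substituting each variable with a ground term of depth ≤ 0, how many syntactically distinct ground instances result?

8

Ground terms of depth ≤ 0:
  Let N_k count ground terms of depth at most k. Each non-constant term of depth ≤ k is some function symbol applied to depth-≤(k−1) arguments, giving N_k = 2 + N_{k-1}.
  N_0 = 2
  Explicitly: 4, 1.
So there are 2 ground terms available for substitution.
The body mentions every one of the 3 quantified variables; since ground terms form a free algebra, no two substitutions collapse to the same formula.
Number of ground instances = 2^3 = 8.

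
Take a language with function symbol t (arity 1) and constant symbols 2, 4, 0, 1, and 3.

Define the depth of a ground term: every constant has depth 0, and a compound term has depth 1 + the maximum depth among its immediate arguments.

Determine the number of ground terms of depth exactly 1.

Let N_k = |{terms of depth ≤ k}|. Then N_0 = 5 and N_k = 5 + N_{k-1} for k ≥ 1 (one summand per function symbol, arity giving the exponent).
N_0 = 5
N_1 = 5 + 5 = 10
Terms of depth exactly 1: N_1 − N_0 = 10 − 5 = 5.

5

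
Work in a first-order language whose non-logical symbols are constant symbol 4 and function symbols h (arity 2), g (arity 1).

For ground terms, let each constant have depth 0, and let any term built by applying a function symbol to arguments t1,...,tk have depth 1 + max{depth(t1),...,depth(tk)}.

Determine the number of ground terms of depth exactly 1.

2

Count level by level. With function symbols h/2, g/1, the terms of depth ≤ k are the 1 constant together with each function applied to depth-≤(k−1) tuples, so N_k = 1 + N_{k-1}^2 + N_{k-1}.
N_0 = 1
N_1 = 1 + 1^2 + 1 = 3
Terms of depth exactly 1: N_1 − N_0 = 3 − 1 = 2.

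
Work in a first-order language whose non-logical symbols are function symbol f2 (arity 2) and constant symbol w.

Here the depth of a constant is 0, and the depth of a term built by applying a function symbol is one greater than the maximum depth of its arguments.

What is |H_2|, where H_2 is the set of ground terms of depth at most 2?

Let N_k count ground terms of depth at most k. Each non-constant term of depth ≤ k is some function symbol applied to depth-≤(k−1) arguments, giving N_k = 1 + N_{k-1}^2.
N_0 = 1
N_1 = 1 + 1^2 = 2
N_2 = 1 + 2^2 = 5

5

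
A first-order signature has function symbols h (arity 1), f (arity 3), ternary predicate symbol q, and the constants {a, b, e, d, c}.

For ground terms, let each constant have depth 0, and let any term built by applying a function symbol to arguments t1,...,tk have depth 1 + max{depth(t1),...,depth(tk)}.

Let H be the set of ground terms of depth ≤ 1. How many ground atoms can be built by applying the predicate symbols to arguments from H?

2460375

First count ground terms of depth ≤ 1.
Count level by level. With function symbols h/1, f/3, the terms of depth ≤ k are the 5 constants together with each function applied to depth-≤(k−1) tuples, so N_k = 5 + N_{k-1} + N_{k-1}^3.
N_0 = 5
N_1 = 5 + 5 + 5^3 = 135
So |H| = 135.
Each predicate of arity r yields |H|^r ground atoms (one per choice of an r-tuple from H):
  q: 135^3 = 2460375
Total ground atoms: 2460375.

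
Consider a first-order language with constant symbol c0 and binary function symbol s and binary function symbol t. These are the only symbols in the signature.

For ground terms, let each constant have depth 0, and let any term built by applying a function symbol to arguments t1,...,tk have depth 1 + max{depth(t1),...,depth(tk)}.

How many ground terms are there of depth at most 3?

Let N_k = |{terms of depth ≤ k}|. Then N_0 = 1 and N_k = 1 + N_{k-1}^2 + N_{k-1}^2 for k ≥ 1 (one summand per function symbol, arity giving the exponent).
N_0 = 1
N_1 = 1 + 1^2 + 1^2 = 3
N_2 = 1 + 3^2 + 3^2 = 19
N_3 = 1 + 19^2 + 19^2 = 723

723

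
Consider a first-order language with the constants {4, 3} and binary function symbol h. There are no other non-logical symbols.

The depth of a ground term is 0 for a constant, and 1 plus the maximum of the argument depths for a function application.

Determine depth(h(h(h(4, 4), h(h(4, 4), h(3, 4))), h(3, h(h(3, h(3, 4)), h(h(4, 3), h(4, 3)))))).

5

depth(h(4, 4)) = 1 + max(0, 0) = 1
depth(h(3, 4)) = 1 + max(0, 0) = 1
depth(h(h(4, 4), h(3, 4))) = 1 + max(1, 1) = 2
depth(h(h(4, 4), h(h(4, 4), h(3, 4)))) = 1 + max(1, 2) = 3
depth(h(3, h(3, 4))) = 1 + max(0, 1) = 2
depth(h(4, 3)) = 1 + max(0, 0) = 1
depth(h(h(4, 3), h(4, 3))) = 1 + max(1, 1) = 2
depth(h(h(3, h(3, 4)), h(h(4, 3), h(4, 3)))) = 1 + max(2, 2) = 3
depth(h(3, h(h(3, h(3, 4)), h(h(4, 3), h(4, 3))))) = 1 + max(0, 3) = 4
depth(h(h(h(4, 4), h(h(4, 4), h(3, 4))), h(3, h(h(3, h(3, 4)), h(h(4, 3), h(4, 3)))))) = 1 + max(3, 4) = 5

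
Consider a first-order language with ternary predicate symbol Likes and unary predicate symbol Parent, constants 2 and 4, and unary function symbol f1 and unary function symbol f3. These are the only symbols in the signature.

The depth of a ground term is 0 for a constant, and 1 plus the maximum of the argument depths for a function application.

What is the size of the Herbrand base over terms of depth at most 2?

2758

First count ground terms of depth ≤ 2.
Count level by level. With function symbols f1/1, f3/1, the terms of depth ≤ k are the 2 constants together with each function applied to depth-≤(k−1) tuples, so N_k = 2 + N_{k-1} + N_{k-1}.
N_0 = 2
N_1 = 2 + 2 + 2 = 6
N_2 = 2 + 6 + 6 = 14
So |H| = 14.
Each predicate of arity r yields |H|^r ground atoms (one per choice of an r-tuple from H):
  Likes: 14^3 = 2744;  Parent: 14
Total ground atoms: 2744 + 14 = 2758.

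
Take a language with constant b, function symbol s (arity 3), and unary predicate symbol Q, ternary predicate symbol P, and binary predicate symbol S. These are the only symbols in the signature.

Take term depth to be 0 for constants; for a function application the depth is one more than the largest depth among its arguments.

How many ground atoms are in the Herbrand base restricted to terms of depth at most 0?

First count ground terms of depth ≤ 0.
Let N_k count ground terms of depth at most k. Each non-constant term of depth ≤ k is some function symbol applied to depth-≤(k−1) arguments, giving N_k = 1 + N_{k-1}^3.
N_0 = 1
Explicitly: b.
So |H| = 1.
Each predicate of arity r yields |H|^r ground atoms (one per choice of an r-tuple from H):
  Q: 1;  P: 1^3 = 1;  S: 1^2 = 1
Total ground atoms: 1 + 1 + 1 = 3.

3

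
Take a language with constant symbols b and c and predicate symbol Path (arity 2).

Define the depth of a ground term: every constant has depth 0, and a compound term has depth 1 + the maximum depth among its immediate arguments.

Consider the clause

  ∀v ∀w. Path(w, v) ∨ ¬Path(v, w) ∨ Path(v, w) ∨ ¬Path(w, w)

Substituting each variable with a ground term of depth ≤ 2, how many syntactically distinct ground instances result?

4

Ground terms of depth ≤ 2:
  With no function symbols every ground term is a constant, so there are exactly 2 ground terms at every depth bound.
  N_0 = 2
  N_1 = 2
  N_2 = 2
So there are 2 ground terms available for substitution.
The clause has 2 distinct variables (v, w), each appearing in the body. In the free term algebra distinct substitutions yield syntactically distinct ground instances.
Number of ground instances = 2^2 = 4.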